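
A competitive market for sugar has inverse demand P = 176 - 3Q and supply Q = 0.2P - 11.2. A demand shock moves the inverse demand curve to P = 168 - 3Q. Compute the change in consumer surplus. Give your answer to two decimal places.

-43.50

Rewriting supply in inverse form: P = 56 + 5Q.
Initial equilibrium: Q_0 = 15, P_0 = 131; CS_0 = (1/2)(15)(45) = 337.5, PS_0 = (1/2)(15)(75) = 562.5.
New equilibrium: 168 - 3Q = 56 + 5Q gives Q_1 = 14, P_1 = 126; CS_1 = 294, PS_1 = 490.
Change in consumer surplus = 294 - 337.5 = -43.5.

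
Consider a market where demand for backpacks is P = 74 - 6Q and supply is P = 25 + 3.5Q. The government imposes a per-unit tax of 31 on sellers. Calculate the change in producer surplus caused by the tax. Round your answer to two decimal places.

Pre-tax equilibrium: 74 - 6Q = 25 + 3.5Q gives Q* = 5.1579, P* = 43.0526.
A tax on sellers shifts supply up by 31: 74 - 6Q = 25 + 3.5Q + 31, so Q_t = 1.8947. Buyers pay P_b = 62.6316; sellers receive P_s = P_b - 31 = 31.6316.
PS falls from (1/2)(5.1579)(18.0526) = 46.5568 to (1/2)(1.8947)(6.6316) = 6.2825, a change of -40.2742.

-40.27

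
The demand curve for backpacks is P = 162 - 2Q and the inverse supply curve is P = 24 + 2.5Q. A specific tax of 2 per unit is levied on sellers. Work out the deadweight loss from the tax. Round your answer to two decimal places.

0.44

Pre-tax equilibrium: 162 - 2Q = 24 + 2.5Q gives Q* = 30.6667, P* = 100.6667.
A tax on sellers shifts supply up by 2: 162 - 2Q = 24 + 2.5Q + 2, so Q_t = 30.2222. Buyers pay P_b = 101.5556; sellers receive P_s = P_b - 2 = 99.5556.
The welfare triangle lost has base Q* - Q_t = 0.4444 and height t = 2, so DWL = (1/2)(0.4444)(2) = 0.4444.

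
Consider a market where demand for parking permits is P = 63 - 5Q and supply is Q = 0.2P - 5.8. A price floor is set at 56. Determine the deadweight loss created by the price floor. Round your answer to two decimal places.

Rewriting supply in inverse form: P = 29 + 5Q.
Without the control, 63 - 5Q = 29 + 5Q so Q* = 3.4 and P* = 46.
At P = 56, buyers demand (63 - 56)/5 = 1.4 while sellers would supply more, so the quantity traded is 1.4 at price 56.
The lost-trades triangle has base Q* - 1.4 = 2 and height equal to the gap between the curves at Q = 1.4, which is 56 - 36 = 20. DWL = (1/2)(2)(20) = 20.

20.00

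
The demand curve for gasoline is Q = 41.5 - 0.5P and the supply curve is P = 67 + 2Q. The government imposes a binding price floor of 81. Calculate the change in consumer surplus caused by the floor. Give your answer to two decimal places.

Rewriting demand in inverse form: P = 83 - 2Q.
Without the control, 83 - 2Q = 67 + 2Q so Q* = 4 and P* = 75.
At P = 81, buyers demand (83 - 81)/2 = 1 while sellers would supply more, so the quantity traded is 1 at price 81.
CS goes from (1/2)(4)(8) = 16 to 1 (computed as (83 - 81)(1) - (1/2)(2)(1)^2), a change of -15.

-15.00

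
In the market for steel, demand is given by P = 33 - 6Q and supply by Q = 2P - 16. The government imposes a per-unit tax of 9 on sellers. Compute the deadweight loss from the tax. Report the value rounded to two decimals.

6.23

Rewriting supply in inverse form: P = 8 + 0.5Q.
Pre-tax equilibrium: 33 - 6Q = 8 + 0.5Q gives Q* = 3.8462, P* = 9.9231.
With the tax, sellers need 9 more per unit: 33 - 6Q = 8 + 0.5Q + 9, so Q_t = 2.4615. Buyers pay P_b = 18.2308; sellers receive P_s = P_b - 9 = 9.2308.
The welfare triangle lost has base Q* - Q_t = 1.3846 and height t = 9, so DWL = (1/2)(1.3846)(9) = 6.2308.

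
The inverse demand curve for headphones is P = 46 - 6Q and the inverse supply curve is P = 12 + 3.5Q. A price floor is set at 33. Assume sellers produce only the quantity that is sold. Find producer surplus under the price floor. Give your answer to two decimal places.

37.28

Free-market equilibrium: 46 - 6Q = 12 + 3.5Q gives Q* = 3.5789, P* = 24.5263.
At P = 33, buyers demand (46 - 33)/6 = 2.1667 while sellers would supply more, so the quantity traded is 2.1667 at price 33.
The supply price at Q = 2.1667 is 19.5833. PS is the trapezoid between 33 and supply over [0, 2.1667]: (1/2)[(33 - 12) + (33 - 19.5833)](2.1667) = 37.2847.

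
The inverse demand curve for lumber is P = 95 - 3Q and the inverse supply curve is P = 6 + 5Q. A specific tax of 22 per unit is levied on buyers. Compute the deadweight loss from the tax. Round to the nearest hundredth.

30.25

Without the tax, 95 - 3Q = 6 + 5Q so Q* = 11.125 and P* = 61.625.
A tax on buyers shifts demand down by 22: (95 - 22) - 3Q = 6 + 5Q, so Q_t = 8.375. Buyers pay P_b = 69.875; sellers receive P_s = P_b - 22 = 47.875.
The welfare triangle lost has base Q* - Q_t = 2.75 and height t = 22, so DWL = (1/2)(2.75)(22) = 30.25.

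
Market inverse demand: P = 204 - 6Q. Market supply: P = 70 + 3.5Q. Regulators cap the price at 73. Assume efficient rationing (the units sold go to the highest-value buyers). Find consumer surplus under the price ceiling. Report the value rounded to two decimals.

110.08

Without the control, 204 - 6Q = 70 + 3.5Q so Q* = 14.1053 and P* = 119.3684.
At P = 73, sellers supply (73 - 70)/3.5 = 0.8571 while buyers want more, so the quantity traded is 0.8571 at price 73.
The demand price at Q = 0.8571 is 198.8571. CS is the trapezoid between demand and 73 over [0, 0.8571]: (1/2)[(204 - 73) + (198.8571 - 73)](0.8571) = 110.0816.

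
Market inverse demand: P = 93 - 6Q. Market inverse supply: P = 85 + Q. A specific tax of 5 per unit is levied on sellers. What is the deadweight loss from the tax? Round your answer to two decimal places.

Pre-tax equilibrium: 93 - 6Q = 85 + Q gives Q* = 1.1429, P* = 86.1429.
With the tax, sellers need 5 more per unit: 93 - 6Q = 85 + Q + 5, so Q_t = 0.4286. Buyers pay P_b = 90.4286; sellers receive P_s = P_b - 5 = 85.4286.
Deadweight loss is the triangle between the curves from Q_t to Q*: (1/2)(1.1429 - 0.4286)(5) = 1.7857.

1.79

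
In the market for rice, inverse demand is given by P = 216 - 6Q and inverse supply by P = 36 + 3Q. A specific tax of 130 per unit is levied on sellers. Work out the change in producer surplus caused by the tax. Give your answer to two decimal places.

Pre-tax equilibrium: 216 - 6Q = 36 + 3Q gives Q* = 20, P* = 96.
With the tax, sellers need 130 more per unit: 216 - 6Q = 36 + 3Q + 130, so Q_t = 5.5556. Buyers pay P_b = 182.6667; sellers receive P_s = P_b - 130 = 52.6667.
PS falls from (1/2)(20)(60) = 600 to (1/2)(5.5556)(16.6667) = 46.2963, a change of -553.7037.

-553.70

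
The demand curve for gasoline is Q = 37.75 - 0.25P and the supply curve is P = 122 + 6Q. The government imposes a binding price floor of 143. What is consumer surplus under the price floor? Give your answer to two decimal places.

Rewriting demand in inverse form: P = 151 - 4Q.
Without the control, 151 - 4Q = 122 + 6Q so Q* = 2.9 and P* = 139.4.
At P = 143, buyers demand (151 - 143)/4 = 2 while sellers would supply more, so the quantity traded is 2 at price 143.
CS is the triangle under demand above 143: (1/2)(2)(151 - 143) = 8.

8.00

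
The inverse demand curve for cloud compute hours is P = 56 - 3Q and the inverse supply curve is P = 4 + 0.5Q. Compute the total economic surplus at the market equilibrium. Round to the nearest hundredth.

Set 56 - 3Q = 4 + 0.5Q, which gives 52 = 3.5Q, so Q* = 14.8571 and P* = 56 - 3(14.8571) = 11.4286.
Total surplus is the full triangle between the curves from 0 to Q*: (1/2)(14.8571)(56 - 4) = 386.2857.

386.29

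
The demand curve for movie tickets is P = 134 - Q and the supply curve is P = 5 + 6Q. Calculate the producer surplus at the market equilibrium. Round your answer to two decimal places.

1018.84

Setting demand equal to supply, 129 = 7Q, so Q* = 18.4286 and P* = 115.5714.
PS is the area between P* and the supply curve from 0 to Q*: (1/2)(18.4286)(110.5714) = 1018.8367.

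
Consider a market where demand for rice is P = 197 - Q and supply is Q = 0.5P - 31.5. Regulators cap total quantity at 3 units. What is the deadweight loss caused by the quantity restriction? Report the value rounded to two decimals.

Rewriting supply in inverse form: P = 63 + 2Q.
Unrestricted equilibrium: Q* = (197 - 63)/(1 + 2) = 44.6667.
At Q = 3 the demand price is 197 - (3) = 194 and the supply price is 63 + 2(3) = 69.
DWL = (1/2)(gap between curves at 3) x (Q* - 3) = (1/2)(125)(41.6667) = 2604.1667.

2604.17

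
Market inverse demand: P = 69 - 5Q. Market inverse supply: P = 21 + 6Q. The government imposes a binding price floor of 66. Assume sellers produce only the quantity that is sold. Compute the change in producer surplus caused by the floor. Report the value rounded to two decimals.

Free-market equilibrium: 69 - 5Q = 21 + 6Q gives Q* = 4.3636, P* = 47.1818.
At the floor price 66, quantity demanded is (69 - 66)/5 = 0.6; demand is the short side, so Q = 0.6 trades at P = 66.
PS goes from (1/2)(4.3636)(26.1818) = 57.124 to 25.92 (computed as (66 - 21)(0.6) - (1/2)(6)(0.6)^2), a change of -31.204.

-31.20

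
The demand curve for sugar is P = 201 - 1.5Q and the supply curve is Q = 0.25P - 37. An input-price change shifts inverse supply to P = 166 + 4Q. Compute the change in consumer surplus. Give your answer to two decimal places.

-39.27

Rewriting supply in inverse form: P = 148 + 4Q.
Initial equilibrium: Q_0 = 9.6364, P_0 = 186.5455; CS_0 = (1/2)(9.6364)(14.4545) = 69.6446, PS_0 = (1/2)(9.6364)(38.5455) = 185.719.
New equilibrium: 201 - 1.5Q = 166 + 4Q gives Q_1 = 6.3636, P_1 = 191.4545; CS_1 = 30.3719, PS_1 = 80.9917.
Change in consumer surplus = 30.3719 - 69.6446 = -39.2727.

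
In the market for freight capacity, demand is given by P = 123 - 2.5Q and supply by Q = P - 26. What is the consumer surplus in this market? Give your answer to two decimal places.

Rewriting supply in inverse form: P = 26 + Q.
Set 123 - 2.5Q = 26 + Q, which gives 97 = 3.5Q, so Q* = 27.7143 and P* = 123 - 2.5(27.7143) = 53.7143.
The demand choke price is 123, so CS = (1/2)(Q*)(123 - P*) = (1/2)(27.7143)(69.2857) = 960.102.

960.10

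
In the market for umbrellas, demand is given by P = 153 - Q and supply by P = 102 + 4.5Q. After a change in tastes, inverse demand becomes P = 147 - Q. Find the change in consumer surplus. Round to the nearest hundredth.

Initial equilibrium: Q_0 = 9.2727, P_0 = 143.7273; CS_0 = (1/2)(9.2727)(9.2727) = 42.9917, PS_0 = (1/2)(9.2727)(41.7273) = 193.4628.
New equilibrium: 147 - Q = 102 + 4.5Q gives Q_1 = 8.1818, P_1 = 138.8182; CS_1 = 33.4711, PS_1 = 150.6198.
Change in consumer surplus = 33.4711 - 42.9917 = -9.5207.

-9.52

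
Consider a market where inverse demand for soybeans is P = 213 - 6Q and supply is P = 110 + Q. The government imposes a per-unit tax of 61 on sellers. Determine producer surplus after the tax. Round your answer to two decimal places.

18.00

Without the tax, 213 - 6Q = 110 + Q so Q* = 14.7143 and P* = 124.7143.
A tax on sellers shifts supply up by 61: 213 - 6Q = 110 + Q + 61, so Q_t = 6. Buyers pay P_b = 177; sellers receive P_s = P_b - 61 = 116.
PS = (1/2)(Q_t)(P_s - 110) = (1/2)(6)(6) = 18.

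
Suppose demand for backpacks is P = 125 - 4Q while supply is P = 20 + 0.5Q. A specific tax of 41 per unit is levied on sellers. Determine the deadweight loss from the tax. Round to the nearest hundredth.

Pre-tax equilibrium: 125 - 4Q = 20 + 0.5Q gives Q* = 23.3333, P* = 31.6667.
A tax on sellers shifts supply up by 41: 125 - 4Q = 20 + 0.5Q + 41, so Q_t = 14.2222. Buyers pay P_b = 68.1111; sellers receive P_s = P_b - 41 = 27.1111.
The welfare triangle lost has base Q* - Q_t = 9.1111 and height t = 41, so DWL = (1/2)(9.1111)(41) = 186.7778.

186.78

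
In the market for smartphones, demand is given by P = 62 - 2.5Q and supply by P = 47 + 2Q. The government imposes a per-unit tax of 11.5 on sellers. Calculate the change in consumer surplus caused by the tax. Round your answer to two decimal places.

-13.13

Pre-tax equilibrium: 62 - 2.5Q = 47 + 2Q gives Q* = 3.3333, P* = 53.6667.
A tax on sellers shifts supply up by 11.5: 62 - 2.5Q = 47 + 2Q + 11.5, so Q_t = 0.7778. Buyers pay P_b = 60.0556; sellers receive P_s = P_b - 11.5 = 48.5556.
CS falls from (1/2)(3.3333)(8.3333) = 13.8889 to (1/2)(0.7778)(1.9444) = 0.7562, a change of -13.1327.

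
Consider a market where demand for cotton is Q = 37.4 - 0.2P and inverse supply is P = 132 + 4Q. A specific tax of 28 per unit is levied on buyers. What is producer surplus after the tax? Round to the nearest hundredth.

Rewriting demand in inverse form: P = 187 - 5Q.
Without the tax, 187 - 5Q = 132 + 4Q so Q* = 6.1111 and P* = 156.4444.
With the tax, buyers' net willingness to pay falls by 28: (187 - 28) - 5Q = 132 + 4Q, so Q_t = 3. Buyers pay P_b = 172; sellers receive P_s = P_b - 28 = 144.
PS = (1/2)(Q_t)(P_s - 132) = (1/2)(3)(12) = 18.

18.00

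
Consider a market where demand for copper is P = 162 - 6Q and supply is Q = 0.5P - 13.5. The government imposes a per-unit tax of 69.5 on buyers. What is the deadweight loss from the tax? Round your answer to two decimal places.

Rewriting supply in inverse form: P = 27 + 2Q.
Without the tax, 162 - 6Q = 27 + 2Q so Q* = 16.875 and P* = 60.75.
With the tax, buyers' net willingness to pay falls by 69.5: (162 - 69.5) - 6Q = 27 + 2Q, so Q_t = 8.1875. Buyers pay P_b = 112.875; sellers receive P_s = P_b - 69.5 = 43.375.
The welfare triangle lost has base Q* - Q_t = 8.6875 and height t = 69.5, so DWL = (1/2)(8.6875)(69.5) = 301.8906.

301.89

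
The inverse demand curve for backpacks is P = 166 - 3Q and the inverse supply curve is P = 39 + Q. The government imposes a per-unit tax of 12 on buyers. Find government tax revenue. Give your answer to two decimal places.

Pre-tax equilibrium: 166 - 3Q = 39 + Q gives Q* = 31.75, P* = 70.75.
With the tax, buyers' net willingness to pay falls by 12: (166 - 12) - 3Q = 39 + Q, so Q_t = 28.75. Buyers pay P_b = 79.75; sellers receive P_s = P_b - 12 = 67.75.
Revenue is the tax times quantity traded: 12 x 28.75 = 345.

345.00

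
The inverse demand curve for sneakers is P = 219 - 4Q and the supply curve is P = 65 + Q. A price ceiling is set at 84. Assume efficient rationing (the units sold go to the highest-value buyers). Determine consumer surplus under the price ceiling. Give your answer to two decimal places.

1843.00

Free-market equilibrium: 219 - 4Q = 65 + Q gives Q* = 30.8, P* = 95.8.
At P = 84, sellers supply (84 - 65)/1 = 19 while buyers want more, so the quantity traded is 19 at price 84.
The demand price at Q = 19 is 143. CS is the trapezoid between demand and 84 over [0, 19]: (1/2)[(219 - 84) + (143 - 84)](19) = 1843.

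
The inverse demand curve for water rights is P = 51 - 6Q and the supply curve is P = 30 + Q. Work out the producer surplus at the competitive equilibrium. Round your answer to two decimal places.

Setting demand equal to supply, 21 = 7Q, so Q* = 3 and P* = 33.
The supply curve's price intercept is 30, so PS = (1/2)(Q*)(P* - 30) = (1/2)(3)(3) = 4.5.

4.50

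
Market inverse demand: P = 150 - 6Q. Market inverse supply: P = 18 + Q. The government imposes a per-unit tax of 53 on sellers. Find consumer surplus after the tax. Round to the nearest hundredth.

382.10

Pre-tax equilibrium: 150 - 6Q = 18 + Q gives Q* = 18.8571, P* = 36.8571.
With the tax, sellers need 53 more per unit: 150 - 6Q = 18 + Q + 53, so Q_t = 11.2857. Buyers pay P_b = 82.2857; sellers receive P_s = P_b - 53 = 29.2857.
CS = (1/2)(Q_t)(150 - P_b) = (1/2)(11.2857)(67.7143) = 382.102.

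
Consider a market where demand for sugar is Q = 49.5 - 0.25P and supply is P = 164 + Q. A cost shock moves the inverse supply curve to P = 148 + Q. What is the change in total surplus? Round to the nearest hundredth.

Rewriting demand in inverse form: P = 198 - 4Q.
Initial equilibrium: Q_0 = 6.8, P_0 = 170.8; CS_0 = (1/2)(6.8)(27.2) = 92.48, PS_0 = (1/2)(6.8)(6.8) = 23.12.
New equilibrium: 198 - 4Q = 148 + Q gives Q_1 = 10, P_1 = 158; CS_1 = 200, PS_1 = 50.
Change in total surplus = (200 + 50) - (92.48 + 23.12) = 134.4.

134.40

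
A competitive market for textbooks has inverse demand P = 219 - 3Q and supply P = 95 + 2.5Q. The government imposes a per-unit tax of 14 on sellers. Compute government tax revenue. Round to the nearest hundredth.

Pre-tax equilibrium: 219 - 3Q = 95 + 2.5Q gives Q* = 22.5455, P* = 151.3636.
A tax on sellers shifts supply up by 14: 219 - 3Q = 95 + 2.5Q + 14, so Q_t = 20. Buyers pay P_b = 159; sellers receive P_s = P_b - 14 = 145.
Revenue is the tax times quantity traded: 14 x 20 = 280.

280.00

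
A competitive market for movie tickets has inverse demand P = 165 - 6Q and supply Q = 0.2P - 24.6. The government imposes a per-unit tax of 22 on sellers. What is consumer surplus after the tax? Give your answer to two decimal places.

Rewriting supply in inverse form: P = 123 + 5Q.
Pre-tax equilibrium: 165 - 6Q = 123 + 5Q gives Q* = 3.8182, P* = 142.0909.
A tax on sellers shifts supply up by 22: 165 - 6Q = 123 + 5Q + 22, so Q_t = 1.8182. Buyers pay P_b = 154.0909; sellers receive P_s = P_b - 22 = 132.0909.
CS = (1/2)(Q_t)(165 - P_b) = (1/2)(1.8182)(10.9091) = 9.9174.

9.92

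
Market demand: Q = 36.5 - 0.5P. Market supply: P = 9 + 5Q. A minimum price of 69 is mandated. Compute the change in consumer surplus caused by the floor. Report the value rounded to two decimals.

Rewriting demand in inverse form: P = 73 - 2Q.
Free-market equilibrium: 73 - 2Q = 9 + 5Q gives Q* = 9.1429, P* = 54.7143.
At the floor price 69, quantity demanded is (73 - 69)/2 = 2; demand is the short side, so Q = 2 trades at P = 69.
CS goes from (1/2)(9.1429)(18.2857) = 83.5918 to 4 (computed as (73 - 69)(2) - (1/2)(2)(2)^2), a change of -79.5918.

-79.59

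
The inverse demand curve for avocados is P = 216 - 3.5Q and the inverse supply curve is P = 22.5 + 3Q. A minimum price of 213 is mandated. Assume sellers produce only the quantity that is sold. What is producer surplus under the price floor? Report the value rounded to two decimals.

162.18

Free-market equilibrium: 216 - 3.5Q = 22.5 + 3Q gives Q* = 29.7692, P* = 111.8077.
At the floor price 213, quantity demanded is (216 - 213)/3.5 = 0.8571; demand is the short side, so Q = 0.8571 trades at P = 213.
The supply price at Q = 0.8571 is 25.0714. PS is the trapezoid between 213 and supply over [0, 0.8571]: (1/2)[(213 - 22.5) + (213 - 25.0714)](0.8571) = 162.1837.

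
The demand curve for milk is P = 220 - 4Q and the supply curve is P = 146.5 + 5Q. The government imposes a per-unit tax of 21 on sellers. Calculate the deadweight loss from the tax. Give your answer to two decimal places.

Without the tax, 220 - 4Q = 146.5 + 5Q so Q* = 8.1667 and P* = 187.3333.
With the tax, sellers need 21 more per unit: 220 - 4Q = 146.5 + 5Q + 21, so Q_t = 5.8333. Buyers pay P_b = 196.6667; sellers receive P_s = P_b - 21 = 175.6667.
The welfare triangle lost has base Q* - Q_t = 2.3333 and height t = 21, so DWL = (1/2)(2.3333)(21) = 24.5.

24.50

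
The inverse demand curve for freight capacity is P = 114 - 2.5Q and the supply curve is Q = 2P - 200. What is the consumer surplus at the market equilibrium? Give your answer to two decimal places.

27.22

Rewriting supply in inverse form: P = 100 + 0.5Q.
Equilibrium: 114 - 2.5Q = 100 + 0.5Q, so Q* = 4.6667 and P* = 102.3333.
CS is the area between the demand curve and P* from 0 to Q*: (1/2)(4.6667)(11.6667) = 27.2222.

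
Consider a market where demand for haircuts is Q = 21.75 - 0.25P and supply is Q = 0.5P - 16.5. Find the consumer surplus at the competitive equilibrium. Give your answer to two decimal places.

162.00

Rewriting demand in inverse form: P = 87 - 4Q.
Rewriting supply in inverse form: P = 33 + 2Q.
Set 87 - 4Q = 33 + 2Q, which gives 54 = 6Q, so Q* = 9 and P* = 87 - 4(9) = 51.
Consumer surplus is the triangle under demand above P*: (1/2)(9)(87 - 51) = (1/2)(9)(36) = 162.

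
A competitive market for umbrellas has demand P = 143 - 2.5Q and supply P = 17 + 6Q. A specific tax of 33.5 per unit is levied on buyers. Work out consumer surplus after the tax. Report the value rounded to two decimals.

148.03

Pre-tax equilibrium: 143 - 2.5Q = 17 + 6Q gives Q* = 14.8235, P* = 105.9412.
With the tax, buyers' net willingness to pay falls by 33.5: (143 - 33.5) - 2.5Q = 17 + 6Q, so Q_t = 10.8824. Buyers pay P_b = 115.7941; sellers receive P_s = P_b - 33.5 = 82.2941.
Consumer surplus is the triangle under demand above P_b: (1/2)(10.8824)(143 - 115.7941) = 148.032.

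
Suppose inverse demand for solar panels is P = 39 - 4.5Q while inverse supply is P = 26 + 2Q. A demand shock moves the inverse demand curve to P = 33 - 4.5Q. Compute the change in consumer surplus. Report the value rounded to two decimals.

Initial equilibrium: Q_0 = 2, P_0 = 30; CS_0 = (1/2)(2)(9) = 9, PS_0 = (1/2)(2)(4) = 4.
New equilibrium: 33 - 4.5Q = 26 + 2Q gives Q_1 = 1.0769, P_1 = 28.1538; CS_1 = 2.6095, PS_1 = 1.1598.
Change in consumer surplus = 2.6095 - 9 = -6.3905.

-6.39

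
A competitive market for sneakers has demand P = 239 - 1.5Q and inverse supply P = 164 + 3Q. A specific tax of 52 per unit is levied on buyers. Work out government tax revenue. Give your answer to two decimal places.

265.78

Without the tax, 239 - 1.5Q = 164 + 3Q so Q* = 16.6667 and P* = 214.
With the tax, buyers' net willingness to pay falls by 52: (239 - 52) - 1.5Q = 164 + 3Q, so Q_t = 5.1111. Buyers pay P_b = 231.3333; sellers receive P_s = P_b - 52 = 179.3333.
Tax revenue = t x Q_t = 52 x 5.1111 = 265.7778.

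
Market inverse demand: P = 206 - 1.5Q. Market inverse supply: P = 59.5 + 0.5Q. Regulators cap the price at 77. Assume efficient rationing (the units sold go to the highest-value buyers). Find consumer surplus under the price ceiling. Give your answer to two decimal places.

3596.25

Free-market equilibrium: 206 - 1.5Q = 59.5 + 0.5Q gives Q* = 73.25, P* = 96.125.
At the ceiling price 77, quantity supplied is (77 - 59.5)/0.5 = 35; supply is the short side, so Q = 35 trades at P = 77.
The demand price at Q = 35 is 153.5. CS is the trapezoid between demand and 77 over [0, 35]: (1/2)[(206 - 77) + (153.5 - 77)](35) = 3596.25.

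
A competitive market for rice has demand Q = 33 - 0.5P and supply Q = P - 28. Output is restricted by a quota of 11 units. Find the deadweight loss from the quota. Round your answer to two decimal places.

4.17

Rewriting demand in inverse form: P = 66 - 2Q.
Rewriting supply in inverse form: P = 28 + Q.
Without the quota, 66 - 2Q = 28 + Q gives Q* = 12.6667.
At Q = 11 the demand price is 66 - 2(11) = 44 and the supply price is 28 + (11) = 39.
DWL = (1/2)(gap between curves at 11) x (Q* - 11) = (1/2)(5)(1.6667) = 4.1667.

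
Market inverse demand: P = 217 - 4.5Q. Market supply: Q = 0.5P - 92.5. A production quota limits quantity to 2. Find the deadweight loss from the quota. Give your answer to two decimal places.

27.77

Rewriting supply in inverse form: P = 185 + 2Q.
Unrestricted equilibrium: Q* = (217 - 185)/(4.5 + 2) = 4.9231.
At Q = 2 the demand price is 217 - 4.5(2) = 208 and the supply price is 185 + 2(2) = 189.
DWL = (1/2)(gap between curves at 2) x (Q* - 2) = (1/2)(19)(2.9231) = 27.7692.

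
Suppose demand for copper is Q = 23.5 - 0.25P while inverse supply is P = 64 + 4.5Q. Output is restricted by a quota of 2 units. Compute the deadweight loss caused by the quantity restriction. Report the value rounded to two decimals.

9.94

Rewriting demand in inverse form: P = 94 - 4Q.
Unrestricted equilibrium: Q* = (94 - 64)/(4 + 4.5) = 3.5294.
At Q = 2 the demand price is 94 - 4(2) = 86 and the supply price is 64 + 4.5(2) = 73.
DWL = (1/2)(gap between curves at 2) x (Q* - 2) = (1/2)(13)(1.5294) = 9.9412.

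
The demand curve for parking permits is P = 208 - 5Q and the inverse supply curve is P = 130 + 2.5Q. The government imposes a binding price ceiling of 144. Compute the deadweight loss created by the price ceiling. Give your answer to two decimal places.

86.40

Free-market equilibrium: 208 - 5Q = 130 + 2.5Q gives Q* = 10.4, P* = 156.
At the ceiling price 144, quantity supplied is (144 - 130)/2.5 = 5.6; supply is the short side, so Q = 5.6 trades at P = 144.
At Q = 5.6 the demand price is 180 and the supply price is 144. Deadweight loss is the triangle between the curves from 5.6 to 10.4: (1/2)(180 - 144)(10.4 - 5.6) = 86.4.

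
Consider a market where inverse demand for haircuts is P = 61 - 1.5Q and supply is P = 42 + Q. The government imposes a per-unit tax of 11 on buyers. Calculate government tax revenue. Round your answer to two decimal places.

Without the tax, 61 - 1.5Q = 42 + Q so Q* = 7.6 and P* = 49.6.
With the tax, buyers' net willingness to pay falls by 11: (61 - 11) - 1.5Q = 42 + Q, so Q_t = 3.2. Buyers pay P_b = 56.2; sellers receive P_s = P_b - 11 = 45.2.
Tax revenue = t x Q_t = 11 x 3.2 = 35.2.

35.20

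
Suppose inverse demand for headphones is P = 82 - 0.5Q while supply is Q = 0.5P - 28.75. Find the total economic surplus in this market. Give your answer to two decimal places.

Rewriting supply in inverse form: P = 57.5 + 2Q.
Set 82 - 0.5Q = 57.5 + 2Q, which gives 24.5 = 2.5Q, so Q* = 9.8 and P* = 82 - 0.5(9.8) = 77.1.
CS = (1/2)(9.8)(4.9) = 24.01 and PS = (1/2)(9.8)(19.6) = 96.04, so total surplus = 120.05.

120.05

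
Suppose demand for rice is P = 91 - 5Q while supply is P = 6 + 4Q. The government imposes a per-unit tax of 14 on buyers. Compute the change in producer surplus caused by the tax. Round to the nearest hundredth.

Pre-tax equilibrium: 91 - 5Q = 6 + 4Q gives Q* = 9.4444, P* = 43.7778.
With the tax, buyers' net willingness to pay falls by 14: (91 - 14) - 5Q = 6 + 4Q, so Q_t = 7.8889. Buyers pay P_b = 51.5556; sellers receive P_s = P_b - 14 = 37.5556.
PS falls from (1/2)(9.4444)(37.7778) = 178.3951 to (1/2)(7.8889)(31.5556) = 124.4691, a change of -53.9259.

-53.93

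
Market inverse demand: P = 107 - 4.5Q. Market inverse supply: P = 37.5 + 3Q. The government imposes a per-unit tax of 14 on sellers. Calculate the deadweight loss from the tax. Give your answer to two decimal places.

13.07

Pre-tax equilibrium: 107 - 4.5Q = 37.5 + 3Q gives Q* = 9.2667, P* = 65.3.
With the tax, sellers need 14 more per unit: 107 - 4.5Q = 37.5 + 3Q + 14, so Q_t = 7.4. Buyers pay P_b = 73.7; sellers receive P_s = P_b - 14 = 59.7.
The welfare triangle lost has base Q* - Q_t = 1.8667 and height t = 14, so DWL = (1/2)(1.8667)(14) = 13.0667.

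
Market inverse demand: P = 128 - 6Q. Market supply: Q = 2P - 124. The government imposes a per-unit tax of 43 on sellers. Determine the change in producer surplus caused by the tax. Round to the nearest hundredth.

-22.64

Rewriting supply in inverse form: P = 62 + 0.5Q.
Without the tax, 128 - 6Q = 62 + 0.5Q so Q* = 10.1538 and P* = 67.0769.
A tax on sellers shifts supply up by 43: 128 - 6Q = 62 + 0.5Q + 43, so Q_t = 3.5385. Buyers pay P_b = 106.7692; sellers receive P_s = P_b - 43 = 63.7692.
PS falls from (1/2)(10.1538)(5.0769) = 25.7751 to (1/2)(3.5385)(1.7692) = 3.1302, a change of -22.645.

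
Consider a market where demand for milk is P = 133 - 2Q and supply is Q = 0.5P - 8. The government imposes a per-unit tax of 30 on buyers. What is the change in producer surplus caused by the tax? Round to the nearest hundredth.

-382.50

Rewriting supply in inverse form: P = 16 + 2Q.
Without the tax, 133 - 2Q = 16 + 2Q so Q* = 29.25 and P* = 74.5.
A tax on buyers shifts demand down by 30: (133 - 30) - 2Q = 16 + 2Q, so Q_t = 21.75. Buyers pay P_b = 89.5; sellers receive P_s = P_b - 30 = 59.5.
Producers lose the trapezoid between P_s and P* out to Q_t plus the triangle from Q_t to Q*: change in PS = 473.0625 - 855.5625 = -382.5.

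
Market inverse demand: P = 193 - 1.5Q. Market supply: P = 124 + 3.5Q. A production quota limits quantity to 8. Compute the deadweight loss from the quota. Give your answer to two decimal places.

84.10

Without the quota, 193 - 1.5Q = 124 + 3.5Q gives Q* = 13.8.
At Q = 8 the demand price is 193 - 1.5(8) = 181 and the supply price is 124 + 3.5(8) = 152.
DWL = (1/2)(gap between curves at 8) x (Q* - 8) = (1/2)(29)(5.8) = 84.1.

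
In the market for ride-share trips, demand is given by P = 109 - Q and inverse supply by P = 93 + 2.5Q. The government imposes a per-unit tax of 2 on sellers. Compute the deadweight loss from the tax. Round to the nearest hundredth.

Pre-tax equilibrium: 109 - Q = 93 + 2.5Q gives Q* = 4.5714, P* = 104.4286.
A tax on sellers shifts supply up by 2: 109 - Q = 93 + 2.5Q + 2, so Q_t = 4. Buyers pay P_b = 105; sellers receive P_s = P_b - 2 = 103.
Deadweight loss is the triangle between the curves from Q_t to Q*: (1/2)(4.5714 - 4)(2) = 0.5714.

0.57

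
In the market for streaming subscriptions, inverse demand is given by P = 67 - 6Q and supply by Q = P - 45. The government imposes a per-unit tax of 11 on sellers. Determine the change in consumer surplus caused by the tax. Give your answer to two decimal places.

-22.22

Rewriting supply in inverse form: P = 45 + Q.
Without the tax, 67 - 6Q = 45 + Q so Q* = 3.1429 and P* = 48.1429.
With the tax, sellers need 11 more per unit: 67 - 6Q = 45 + Q + 11, so Q_t = 1.5714. Buyers pay P_b = 57.5714; sellers receive P_s = P_b - 11 = 46.5714.
Consumers lose the trapezoid between P* and P_b out to Q_t plus the triangle from Q_t to Q*: change in CS = 7.4082 - 29.6327 = -22.2245.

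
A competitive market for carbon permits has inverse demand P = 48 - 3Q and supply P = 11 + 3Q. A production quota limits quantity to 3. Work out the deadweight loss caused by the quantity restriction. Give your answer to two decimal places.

Unrestricted equilibrium: Q* = (48 - 11)/(3 + 3) = 6.1667.
At Q = 3 the demand price is 48 - 3(3) = 39 and the supply price is 11 + 3(3) = 20.
DWL = (1/2)(gap between curves at 3) x (Q* - 3) = (1/2)(19)(3.1667) = 30.0833.

30.08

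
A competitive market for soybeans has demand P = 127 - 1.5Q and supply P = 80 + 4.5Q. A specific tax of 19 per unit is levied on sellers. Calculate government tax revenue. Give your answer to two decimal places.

Pre-tax equilibrium: 127 - 1.5Q = 80 + 4.5Q gives Q* = 7.8333, P* = 115.25.
With the tax, sellers need 19 more per unit: 127 - 1.5Q = 80 + 4.5Q + 19, so Q_t = 4.6667. Buyers pay P_b = 120; sellers receive P_s = P_b - 19 = 101.
Tax revenue = t x Q_t = 19 x 4.6667 = 88.6667.

88.67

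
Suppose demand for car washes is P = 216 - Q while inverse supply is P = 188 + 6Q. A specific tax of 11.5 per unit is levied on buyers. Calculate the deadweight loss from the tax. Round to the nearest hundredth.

Pre-tax equilibrium: 216 - Q = 188 + 6Q gives Q* = 4, P* = 212.
A tax on buyers shifts demand down by 11.5: (216 - 11.5) - Q = 188 + 6Q, so Q_t = 2.3571. Buyers pay P_b = 213.6429; sellers receive P_s = P_b - 11.5 = 202.1429.
The welfare triangle lost has base Q* - Q_t = 1.6429 and height t = 11.5, so DWL = (1/2)(1.6429)(11.5) = 9.4464.

9.45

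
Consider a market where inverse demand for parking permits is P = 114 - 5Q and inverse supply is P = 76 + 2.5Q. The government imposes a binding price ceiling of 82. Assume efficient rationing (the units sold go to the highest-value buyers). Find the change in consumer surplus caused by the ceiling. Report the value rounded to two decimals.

-1.78

Free-market equilibrium: 114 - 5Q = 76 + 2.5Q gives Q* = 5.0667, P* = 88.6667.
At the ceiling price 82, quantity supplied is (82 - 76)/2.5 = 2.4; supply is the short side, so Q = 2.4 trades at P = 82.
CS goes from (1/2)(5.0667)(25.3333) = 64.1778 to 62.4 (computed as (114 - 82)(2.4) - (1/2)(5)(2.4)^2), a change of -1.7778.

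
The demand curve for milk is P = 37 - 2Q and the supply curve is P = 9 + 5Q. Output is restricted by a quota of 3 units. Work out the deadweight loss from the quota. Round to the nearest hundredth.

3.50

Without the quota, 37 - 2Q = 9 + 5Q gives Q* = 4.
At Q = 3 the demand price is 37 - 2(3) = 31 and the supply price is 9 + 5(3) = 24.
Deadweight loss is the triangle between the curves from 3 to 4: (1/2)(31 - 24)(4 - 3) = 3.5.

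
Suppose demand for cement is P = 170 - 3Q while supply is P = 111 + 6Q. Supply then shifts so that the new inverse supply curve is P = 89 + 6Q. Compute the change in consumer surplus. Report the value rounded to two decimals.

57.04

Initial equilibrium: Q_0 = 6.5556, P_0 = 150.3333; CS_0 = (1/2)(6.5556)(19.6667) = 64.463, PS_0 = (1/2)(6.5556)(39.3333) = 128.9259.
New equilibrium: 170 - 3Q = 89 + 6Q gives Q_1 = 9, P_1 = 143; CS_1 = 121.5, PS_1 = 243.
Change in consumer surplus = 121.5 - 64.463 = 57.037.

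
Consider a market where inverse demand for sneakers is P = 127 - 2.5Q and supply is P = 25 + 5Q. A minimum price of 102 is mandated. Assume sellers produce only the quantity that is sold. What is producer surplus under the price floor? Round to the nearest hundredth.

Free-market equilibrium: 127 - 2.5Q = 25 + 5Q gives Q* = 13.6, P* = 93.
At P = 102, buyers demand (127 - 102)/2.5 = 10 while sellers would supply more, so the quantity traded is 10 at price 102.
The supply price at Q = 10 is 75. PS is the trapezoid between 102 and supply over [0, 10]: (1/2)[(102 - 25) + (102 - 75)](10) = 520.

520.00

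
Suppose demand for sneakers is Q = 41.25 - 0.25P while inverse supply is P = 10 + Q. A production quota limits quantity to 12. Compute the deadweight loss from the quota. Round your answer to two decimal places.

Rewriting demand in inverse form: P = 165 - 4Q.
Without the quota, 165 - 4Q = 10 + Q gives Q* = 31.
At Q = 12 the demand price is 165 - 4(12) = 117 and the supply price is 10 + (12) = 22.
Deadweight loss is the triangle between the curves from 12 to 31: (1/2)(117 - 22)(31 - 12) = 902.5.

902.50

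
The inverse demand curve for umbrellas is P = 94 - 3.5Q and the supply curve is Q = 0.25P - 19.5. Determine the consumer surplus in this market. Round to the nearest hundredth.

7.96

Rewriting supply in inverse form: P = 78 + 4Q.
Setting demand equal to supply, 16 = 7.5Q, so Q* = 2.1333 and P* = 86.5333.
Consumer surplus is the triangle under demand above P*: (1/2)(2.1333)(94 - 86.5333) = (1/2)(2.1333)(7.4667) = 7.9644.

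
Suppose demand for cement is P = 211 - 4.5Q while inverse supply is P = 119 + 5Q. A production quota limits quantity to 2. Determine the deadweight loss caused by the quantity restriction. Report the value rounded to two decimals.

280.47

Without the quota, 211 - 4.5Q = 119 + 5Q gives Q* = 9.6842.
At Q = 2 the demand price is 211 - 4.5(2) = 202 and the supply price is 119 + 5(2) = 129.
DWL = (1/2)(gap between curves at 2) x (Q* - 2) = (1/2)(73)(7.6842) = 280.4737.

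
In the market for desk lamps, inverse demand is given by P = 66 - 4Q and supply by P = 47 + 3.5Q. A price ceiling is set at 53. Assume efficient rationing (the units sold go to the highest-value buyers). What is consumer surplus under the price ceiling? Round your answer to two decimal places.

Without the control, 66 - 4Q = 47 + 3.5Q so Q* = 2.5333 and P* = 55.8667.
At the ceiling price 53, quantity supplied is (53 - 47)/3.5 = 1.7143; supply is the short side, so Q = 1.7143 trades at P = 53.
The demand price at Q = 1.7143 is 59.1429. CS is the trapezoid between demand and 53 over [0, 1.7143]: (1/2)[(66 - 53) + (59.1429 - 53)](1.7143) = 16.4082.

16.41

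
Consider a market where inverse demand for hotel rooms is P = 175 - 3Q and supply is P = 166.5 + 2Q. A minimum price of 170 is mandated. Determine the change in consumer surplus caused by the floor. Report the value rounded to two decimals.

Free-market equilibrium: 175 - 3Q = 166.5 + 2Q gives Q* = 1.7, P* = 169.9.
At the floor price 170, quantity demanded is (175 - 170)/3 = 1.6667; demand is the short side, so Q = 1.6667 trades at P = 170.
CS goes from (1/2)(1.7)(5.1) = 4.335 to 4.1667 (computed as (175 - 170)(1.6667) - (1/2)(3)(1.6667)^2), a change of -0.1683.

-0.17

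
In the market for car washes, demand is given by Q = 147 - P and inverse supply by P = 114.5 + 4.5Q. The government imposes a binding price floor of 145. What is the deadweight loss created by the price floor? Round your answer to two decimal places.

Rewriting demand in inverse form: P = 147 - Q.
Free-market equilibrium: 147 - Q = 114.5 + 4.5Q gives Q* = 5.9091, P* = 141.0909.
At the floor price 145, quantity demanded is (147 - 145)/1 = 2; demand is the short side, so Q = 2 trades at P = 145.
At Q = 2 the demand price is 145 and the supply price is 123.5. Deadweight loss is the triangle between the curves from 2 to 5.9091: (1/2)(145 - 123.5)(5.9091 - 2) = 42.0227.

42.02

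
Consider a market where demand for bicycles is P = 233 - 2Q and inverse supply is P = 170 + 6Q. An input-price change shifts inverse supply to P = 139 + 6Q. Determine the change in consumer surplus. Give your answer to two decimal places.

76.05

Initial equilibrium: Q_0 = 7.875, P_0 = 217.25; CS_0 = (1/2)(7.875)(15.75) = 62.0156, PS_0 = (1/2)(7.875)(47.25) = 186.0469.
New equilibrium: 233 - 2Q = 139 + 6Q gives Q_1 = 11.75, P_1 = 209.5; CS_1 = 138.0625, PS_1 = 414.1875.
Change in consumer surplus = 138.0625 - 62.0156 = 76.0469.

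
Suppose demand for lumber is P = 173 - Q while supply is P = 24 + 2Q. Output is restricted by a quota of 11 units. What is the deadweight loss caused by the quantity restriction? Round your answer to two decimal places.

2242.67

Without the quota, 173 - Q = 24 + 2Q gives Q* = 49.6667.
At Q = 11 the demand price is 173 - (11) = 162 and the supply price is 24 + 2(11) = 46.
Deadweight loss is the triangle between the curves from 11 to 49.6667: (1/2)(162 - 46)(49.6667 - 11) = 2242.6667.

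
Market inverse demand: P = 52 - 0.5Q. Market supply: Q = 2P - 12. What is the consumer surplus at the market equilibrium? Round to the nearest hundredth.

Rewriting supply in inverse form: P = 6 + 0.5Q.
Set 52 - 0.5Q = 6 + 0.5Q, which gives 46 = 1Q, so Q* = 46 and P* = 52 - 0.5(46) = 29.
CS is the area between the demand curve and P* from 0 to Q*: (1/2)(46)(23) = 529.

529.00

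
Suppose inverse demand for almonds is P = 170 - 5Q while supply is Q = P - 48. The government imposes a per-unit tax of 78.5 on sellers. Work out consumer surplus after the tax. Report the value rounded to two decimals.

Rewriting supply in inverse form: P = 48 + Q.
Without the tax, 170 - 5Q = 48 + Q so Q* = 20.3333 and P* = 68.3333.
With the tax, sellers need 78.5 more per unit: 170 - 5Q = 48 + Q + 78.5, so Q_t = 7.25. Buyers pay P_b = 133.75; sellers receive P_s = P_b - 78.5 = 55.25.
Consumer surplus is the triangle under demand above P_b: (1/2)(7.25)(170 - 133.75) = 131.4062.

131.41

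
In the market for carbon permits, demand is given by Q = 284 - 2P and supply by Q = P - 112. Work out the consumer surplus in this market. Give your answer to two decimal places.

Rewriting demand in inverse form: P = 142 - 0.5Q.
Rewriting supply in inverse form: P = 112 + Q.
Setting demand equal to supply, 30 = 1.5Q, so Q* = 20 and P* = 132.
CS is the area between the demand curve and P* from 0 to Q*: (1/2)(20)(10) = 100.

100.00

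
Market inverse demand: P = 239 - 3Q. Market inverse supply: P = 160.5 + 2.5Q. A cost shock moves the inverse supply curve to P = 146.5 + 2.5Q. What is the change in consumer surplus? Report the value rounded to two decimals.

118.71

Initial equilibrium: Q_0 = 14.2727, P_0 = 196.1818; CS_0 = (1/2)(14.2727)(42.8182) = 305.5661, PS_0 = (1/2)(14.2727)(35.6818) = 254.6384.
New equilibrium: 239 - 3Q = 146.5 + 2.5Q gives Q_1 = 16.8182, P_1 = 188.5455; CS_1 = 424.2769, PS_1 = 353.564.
Change in consumer surplus = 424.2769 - 305.5661 = 118.7107.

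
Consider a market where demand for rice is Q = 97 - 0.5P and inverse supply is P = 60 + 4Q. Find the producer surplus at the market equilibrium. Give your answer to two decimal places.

997.56

Rewriting demand in inverse form: P = 194 - 2Q.
Equilibrium: 194 - 2Q = 60 + 4Q, so Q* = 22.3333 and P* = 149.3333.
Producer surplus is the triangle above supply below P*: (1/2)(22.3333)(149.3333 - 60) = (1/2)(22.3333)(89.3333) = 997.5556.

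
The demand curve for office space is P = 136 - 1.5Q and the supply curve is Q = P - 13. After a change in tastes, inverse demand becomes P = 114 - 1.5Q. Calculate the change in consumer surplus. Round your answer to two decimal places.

-591.36

Rewriting supply in inverse form: P = 13 + Q.
Initial equilibrium: Q_0 = 49.2, P_0 = 62.2; CS_0 = (1/2)(49.2)(73.8) = 1815.48, PS_0 = (1/2)(49.2)(49.2) = 1210.32.
New equilibrium: 114 - 1.5Q = 13 + Q gives Q_1 = 40.4, P_1 = 53.4; CS_1 = 1224.12, PS_1 = 816.08.
Change in consumer surplus = 1224.12 - 1815.48 = -591.36.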